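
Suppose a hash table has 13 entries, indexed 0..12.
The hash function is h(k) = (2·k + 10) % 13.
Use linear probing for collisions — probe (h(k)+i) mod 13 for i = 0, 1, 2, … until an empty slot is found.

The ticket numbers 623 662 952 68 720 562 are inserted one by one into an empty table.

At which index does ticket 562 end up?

623 hashes to 8; slot 8 is free => place at 8.
662 hashes to 8; 8 taken => place at 9.
952 hashes to 3; slot 3 is free => place at 3.
68 hashes to 3; 3 taken => place at 4.
720 hashes to 7; slot 7 is free => place at 7.
562 hashes to 3; 3,4 taken => place at 5.
Table: [—, —, —, 952, 68, 562, —, 720, 623, 662, —, —, —]

5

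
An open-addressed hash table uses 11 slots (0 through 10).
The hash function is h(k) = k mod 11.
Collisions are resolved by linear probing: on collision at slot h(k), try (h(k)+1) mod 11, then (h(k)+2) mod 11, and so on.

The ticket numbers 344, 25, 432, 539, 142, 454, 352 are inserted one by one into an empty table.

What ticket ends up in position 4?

25

344: h=3 => slot 3
25: h=3, probe 3,4 => slot 4
432: h=3, probe 3,4,5 => slot 5
539: h=0 => slot 0
142: h=10 => slot 10
454: h=3, probe 3,4,5,6 => slot 6
352: h=0, probe 0,1 => slot 1
Table: [539, 352, ∅, 344, 25, 432, 454, ∅, ∅, ∅, 142]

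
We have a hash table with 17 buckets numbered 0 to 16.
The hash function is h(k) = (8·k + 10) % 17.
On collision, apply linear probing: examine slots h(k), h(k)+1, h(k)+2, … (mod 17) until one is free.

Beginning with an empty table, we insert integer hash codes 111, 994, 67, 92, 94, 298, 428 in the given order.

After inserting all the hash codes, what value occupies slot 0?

298

111 hashes to 14; slot 14 is free => place at 14.
994 hashes to 6; slot 6 is free => place at 6.
67 hashes to 2; slot 2 is free => place at 2.
92 hashes to 15; slot 15 is free => place at 15.
94 hashes to 14; 14,15 taken => place at 16.
298 hashes to 14; 14,15,16 taken => place at 0.
428 hashes to 0; 0 taken => place at 1.
Table: [298, 428, 67, —, —, —, 994, —, —, —, —, —, —, —, 111, 92, 94]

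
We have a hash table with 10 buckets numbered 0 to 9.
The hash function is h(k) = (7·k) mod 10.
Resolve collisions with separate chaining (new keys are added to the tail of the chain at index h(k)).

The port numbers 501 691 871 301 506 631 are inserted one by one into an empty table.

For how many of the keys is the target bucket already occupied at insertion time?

Insert 501: h=7, bucket 7 empty -> new chain.
Insert 691: h=7, bucket 7 nonempty -> append to chain.
Insert 871: h=7, bucket 7 nonempty -> append to chain.
Insert 301: h=7, bucket 7 nonempty -> append to chain.
Insert 506: h=2, bucket 2 empty -> new chain.
Insert 631: h=7, bucket 7 nonempty -> append to chain.
Final buckets:
0: ∅
1: ∅
2: 506
3: ∅
4: ∅
5: ∅
6: ∅
7: 501 -> 691 -> 871 -> 301 -> 631
8: ∅
9: ∅

4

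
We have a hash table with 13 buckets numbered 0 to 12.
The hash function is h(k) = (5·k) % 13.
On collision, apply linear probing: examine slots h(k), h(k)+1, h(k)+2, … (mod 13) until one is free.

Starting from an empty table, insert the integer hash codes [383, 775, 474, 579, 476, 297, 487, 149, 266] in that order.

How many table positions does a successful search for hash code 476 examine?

2

383: h=4 => slot 4
775: h=1 => slot 1
474: h=4, probe 4,5 => slot 5
579: h=9 => slot 9
476: h=1, probe 1,2 => slot 2
297: h=3 => slot 3
487: h=4, probe 4,5,6 => slot 6
149: h=4, probe 4,5,6,7 => slot 7
266: h=4, probe 4,5,6,7,8 => slot 8
Table: [—, 775, 476, 297, 383, 474, 487, 149, 266, 579, —, —, —]
Lookup 476: h=1, probe 1,2 → found at 2.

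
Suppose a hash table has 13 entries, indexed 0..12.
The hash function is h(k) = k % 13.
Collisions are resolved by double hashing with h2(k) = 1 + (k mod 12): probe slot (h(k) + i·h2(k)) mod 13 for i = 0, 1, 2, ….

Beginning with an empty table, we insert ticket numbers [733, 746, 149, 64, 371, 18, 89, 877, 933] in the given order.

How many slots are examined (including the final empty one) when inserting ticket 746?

2

733: h=5 -> slot 5
746: h=5, h2=3, probe 5,8 -> slot 8
149: h=6 -> slot 6
64: h=12 -> slot 12
371: h=7 -> slot 7
18: h=5, h2=7, probe 5,12,6,0 -> slot 0
89: h=11 -> slot 11
877: h=6, h2=2, probe 6,8,10 -> slot 10
933: h=10, h2=10, probe 10,7,4 -> slot 4
Table: [18, ∅, ∅, ∅, 933, 733, 149, 371, 746, ∅, 877, 89, 64]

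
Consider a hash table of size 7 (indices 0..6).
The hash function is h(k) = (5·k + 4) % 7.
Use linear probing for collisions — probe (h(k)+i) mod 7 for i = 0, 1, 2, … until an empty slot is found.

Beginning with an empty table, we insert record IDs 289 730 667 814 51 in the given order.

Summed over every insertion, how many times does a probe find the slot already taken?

10

289 hashes to 0; slot 0 is free => place at 0.
730 hashes to 0; 0 taken => place at 1.
667 hashes to 0; 0,1 taken => place at 2.
814 hashes to 0; 0,1,2 taken => place at 3.
51 hashes to 0; 0,1,2,3 taken => place at 4.
Table: [289, 730, 667, 814, 51, -, -]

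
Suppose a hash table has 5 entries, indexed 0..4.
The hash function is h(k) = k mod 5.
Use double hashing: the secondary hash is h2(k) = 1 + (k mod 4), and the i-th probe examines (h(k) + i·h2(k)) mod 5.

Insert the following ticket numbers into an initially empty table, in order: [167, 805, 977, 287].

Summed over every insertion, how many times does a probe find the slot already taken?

Insert 167: h=2, slot 2 empty → index 2.
Insert 805: h=0, slot 0 empty → index 0.
Insert 977: h=2, h2=2, slot 2 occupied → index 4.
Insert 287: h=2, h2=4, slot 2 occupied → index 1.
Table: [805, 287, 167, ∅, 977]

2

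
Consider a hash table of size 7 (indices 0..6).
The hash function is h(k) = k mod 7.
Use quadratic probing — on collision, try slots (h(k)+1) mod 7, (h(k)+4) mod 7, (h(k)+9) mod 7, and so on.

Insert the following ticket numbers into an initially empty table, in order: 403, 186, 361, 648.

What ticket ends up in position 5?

403 hashes to 4; slot 4 is free → place at 4.
186 hashes to 4; 4 taken → place at 5.
361 hashes to 4; 4,5 taken → place at 1.
648 hashes to 4; 4,5,1 taken → place at 6.
Table: [_, 361, _, _, 403, 186, 648]

186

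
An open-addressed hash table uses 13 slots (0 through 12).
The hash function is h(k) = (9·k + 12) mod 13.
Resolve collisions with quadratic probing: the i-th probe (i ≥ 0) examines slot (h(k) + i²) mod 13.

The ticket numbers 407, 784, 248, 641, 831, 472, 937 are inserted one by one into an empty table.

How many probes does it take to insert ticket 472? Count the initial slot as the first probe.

4

407 hashes to 9; slot 9 is free → place at 9.
784 hashes to 9; 9 taken → place at 10.
248 hashes to 8; slot 8 is free → place at 8.
641 hashes to 9; 9,10 taken → place at 0.
831 hashes to 3; slot 3 is free → place at 3.
472 hashes to 9; 9,10,0 taken → place at 5.
937 hashes to 8; 8,9 taken → place at 12.
Table: [641, ., ., 831, ., 472, ., ., 248, 407, 784, ., 937]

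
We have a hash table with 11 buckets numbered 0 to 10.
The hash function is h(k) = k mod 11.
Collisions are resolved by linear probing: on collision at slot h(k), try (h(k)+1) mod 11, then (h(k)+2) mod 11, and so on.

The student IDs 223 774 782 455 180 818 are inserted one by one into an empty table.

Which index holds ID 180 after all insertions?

6

223 hashes to 3; slot 3 is free → place at 3.
774 hashes to 4; slot 4 is free → place at 4.
782 hashes to 1; slot 1 is free → place at 1.
455 hashes to 4; 4 taken → place at 5.
180 hashes to 4; 4,5 taken → place at 6.
818 hashes to 4; 4,5,6 taken → place at 7.
Table: [∅, 782, ∅, 223, 774, 455, 180, 818, ∅, ∅, ∅]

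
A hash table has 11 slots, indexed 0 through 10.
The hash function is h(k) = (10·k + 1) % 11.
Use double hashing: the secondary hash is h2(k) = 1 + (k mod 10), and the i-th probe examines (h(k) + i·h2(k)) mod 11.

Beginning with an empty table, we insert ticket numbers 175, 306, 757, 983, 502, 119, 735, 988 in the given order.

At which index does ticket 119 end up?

175 hashes to 2; slot 2 is free -> place at 2.
306 hashes to 3; slot 3 is free -> place at 3.
757 hashes to 3, h2=8; 3 taken -> place at 0.
983 hashes to 8; slot 8 is free -> place at 8.
502 hashes to 5; slot 5 is free -> place at 5.
119 hashes to 3, h2=10; 3,2 taken -> place at 1.
735 hashes to 3, h2=6; 3 taken -> place at 9.
988 hashes to 3, h2=9; 3,1 taken -> place at 10.
Table: [757, 119, 175, 306, _, 502, _, _, 983, 735, 988]

1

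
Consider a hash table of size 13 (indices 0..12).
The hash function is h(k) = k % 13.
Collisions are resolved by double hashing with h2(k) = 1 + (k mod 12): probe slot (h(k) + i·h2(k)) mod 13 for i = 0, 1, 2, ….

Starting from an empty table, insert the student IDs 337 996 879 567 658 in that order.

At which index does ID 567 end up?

7

Insert 337: h=12, slot 12 empty => index 12.
Insert 996: h=8, slot 8 empty => index 8.
Insert 879: h=8, h2=4, slots 8,12 occupied => index 3.
Insert 567: h=8, h2=4, slots 8,12,3 occupied => index 7.
Insert 658: h=8, h2=11, slot 8 occupied => index 6.
Table: [_, _, _, 879, _, _, 658, 567, 996, _, _, _, 337]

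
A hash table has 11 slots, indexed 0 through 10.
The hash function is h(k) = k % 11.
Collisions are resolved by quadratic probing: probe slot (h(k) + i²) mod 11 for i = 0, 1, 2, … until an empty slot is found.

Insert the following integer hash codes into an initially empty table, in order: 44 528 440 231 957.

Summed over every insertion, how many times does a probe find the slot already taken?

Insert 44: h=0, slot 0 empty → index 0.
Insert 528: h=0, slot 0 occupied → index 1.
Insert 440: h=0, slots 0,1 occupied → index 4.
Insert 231: h=0, slots 0,1,4 occupied → index 9.
Insert 957: h=0, slots 0,1,4,9 occupied → index 5.
Table: [44, 528, ∅, ∅, 440, 957, ∅, ∅, ∅, 231, ∅]

10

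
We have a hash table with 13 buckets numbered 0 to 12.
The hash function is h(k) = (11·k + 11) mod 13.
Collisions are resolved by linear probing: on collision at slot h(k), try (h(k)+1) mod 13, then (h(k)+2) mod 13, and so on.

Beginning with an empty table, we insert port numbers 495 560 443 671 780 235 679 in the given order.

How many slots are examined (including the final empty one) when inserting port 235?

495: h=9 → slot 9
560: h=9, probe 9,10 → slot 10
443: h=9, probe 9,10,11 → slot 11
671: h=8 → slot 8
780: h=11, probe 11,12 → slot 12
235: h=9, probe 9,10,11,12,0 → slot 0
679: h=5 → slot 5
Table: [235, ., ., ., ., 679, ., ., 671, 495, 560, 443, 780]

5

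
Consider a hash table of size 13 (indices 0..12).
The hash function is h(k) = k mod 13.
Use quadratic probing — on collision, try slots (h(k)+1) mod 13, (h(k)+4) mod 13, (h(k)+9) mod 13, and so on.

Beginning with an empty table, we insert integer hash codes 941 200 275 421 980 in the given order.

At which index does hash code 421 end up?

941 hashes to 5; slot 5 is free → place at 5.
200 hashes to 5; 5 taken → place at 6.
275 hashes to 2; slot 2 is free → place at 2.
421 hashes to 5; 5,6 taken → place at 9.
980 hashes to 5; 5,6,9 taken → place at 1.
Table: [—, 980, 275, —, —, 941, 200, —, —, 421, —, —, —]

9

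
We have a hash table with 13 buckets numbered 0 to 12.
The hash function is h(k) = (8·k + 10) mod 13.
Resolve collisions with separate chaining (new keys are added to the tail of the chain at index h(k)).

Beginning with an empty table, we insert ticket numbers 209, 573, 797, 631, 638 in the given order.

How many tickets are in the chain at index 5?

3

Insert 209: h=5, bucket 5 empty -> new chain.
Insert 573: h=5, bucket 5 nonempty -> append to chain.
Insert 797: h=3, bucket 3 empty -> new chain.
Insert 631: h=1, bucket 1 empty -> new chain.
Insert 638: h=5, bucket 5 nonempty -> append to chain.
Final buckets:
0: —
1: 631
2: —
3: 797
4: —
5: 209 -> 573 -> 638
6: —
7: —
8: —
9: —
10: —
11: —
12: —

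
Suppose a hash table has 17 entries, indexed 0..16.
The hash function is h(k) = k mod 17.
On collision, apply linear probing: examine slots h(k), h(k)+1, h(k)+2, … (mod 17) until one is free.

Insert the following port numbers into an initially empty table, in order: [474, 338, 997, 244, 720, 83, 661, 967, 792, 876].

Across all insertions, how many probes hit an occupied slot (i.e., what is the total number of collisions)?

Insert 474: h=15, slot 15 empty -> index 15.
Insert 338: h=15, slot 15 occupied -> index 16.
Insert 997: h=11, slot 11 empty -> index 11.
Insert 244: h=6, slot 6 empty -> index 6.
Insert 720: h=6, slot 6 occupied -> index 7.
Insert 83: h=15, slots 15,16 occupied -> index 0.
Insert 661: h=15, slots 15,16,0 occupied -> index 1.
Insert 967: h=15, slots 15,16,0,1 occupied -> index 2.
Insert 792: h=10, slot 10 empty -> index 10.
Insert 876: h=9, slot 9 empty -> index 9.
Table: [83, 661, 967, ., ., ., 244, 720, ., 876, 792, 997, ., ., ., 474, 338]

11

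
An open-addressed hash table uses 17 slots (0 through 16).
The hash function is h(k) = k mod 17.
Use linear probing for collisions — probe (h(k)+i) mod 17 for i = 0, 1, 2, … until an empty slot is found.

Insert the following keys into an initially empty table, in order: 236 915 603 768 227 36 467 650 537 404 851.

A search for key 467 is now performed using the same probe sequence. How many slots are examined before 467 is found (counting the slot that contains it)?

Insert 236: h=15, slot 15 empty => index 15.
Insert 915: h=14, slot 14 empty => index 14.
Insert 603: h=8, slot 8 empty => index 8.
Insert 768: h=3, slot 3 empty => index 3.
Insert 227: h=6, slot 6 empty => index 6.
Insert 36: h=2, slot 2 empty => index 2.
Insert 467: h=8, slot 8 occupied => index 9.
Insert 650: h=4, slot 4 empty => index 4.
Insert 537: h=10, slot 10 empty => index 10.
Insert 404: h=13, slot 13 empty => index 13.
Insert 851: h=1, slot 1 empty => index 1.
Table: [—, 851, 36, 768, 650, —, 227, —, 603, 467, 537, —, —, 404, 915, 236, —]
Lookup 467: h=8, probe 8,9 → found at 9.

2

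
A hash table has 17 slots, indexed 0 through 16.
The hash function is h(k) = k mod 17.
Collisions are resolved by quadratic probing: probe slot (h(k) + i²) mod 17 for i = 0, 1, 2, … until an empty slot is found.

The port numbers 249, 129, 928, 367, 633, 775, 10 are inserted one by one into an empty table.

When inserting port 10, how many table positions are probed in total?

6

249 hashes to 11; slot 11 is free => place at 11.
129 hashes to 10; slot 10 is free => place at 10.
928 hashes to 10; 10,11 taken => place at 14.
367 hashes to 10; 10,11,14 taken => place at 2.
633 hashes to 4; slot 4 is free => place at 4.
775 hashes to 10; 10,11,14,2 taken => place at 9.
10 hashes to 10; 10,11,14,2,9 taken => place at 1.
Table: [∅, 10, 367, ∅, 633, ∅, ∅, ∅, ∅, 775, 129, 249, ∅, ∅, 928, ∅, ∅]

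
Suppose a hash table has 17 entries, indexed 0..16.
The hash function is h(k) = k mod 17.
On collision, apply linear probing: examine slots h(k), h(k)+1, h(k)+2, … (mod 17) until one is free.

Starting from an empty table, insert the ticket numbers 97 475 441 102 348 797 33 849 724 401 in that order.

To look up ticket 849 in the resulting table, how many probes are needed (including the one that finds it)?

97 hashes to 12; slot 12 is free -> place at 12.
475 hashes to 16; slot 16 is free -> place at 16.
441 hashes to 16; 16 taken -> place at 0.
102 hashes to 0; 0 taken -> place at 1.
348 hashes to 8; slot 8 is free -> place at 8.
797 hashes to 15; slot 15 is free -> place at 15.
33 hashes to 16; 16,0,1 taken -> place at 2.
849 hashes to 16; 16,0,1,2 taken -> place at 3.
724 hashes to 10; slot 10 is free -> place at 10.
401 hashes to 10; 10 taken -> place at 11.
Table: [441, 102, 33, 849, ., ., ., ., 348, ., 724, 401, 97, ., ., 797, 475]
Lookup 849: h=16, probe 16,0,1,2,3 → found at 3.

5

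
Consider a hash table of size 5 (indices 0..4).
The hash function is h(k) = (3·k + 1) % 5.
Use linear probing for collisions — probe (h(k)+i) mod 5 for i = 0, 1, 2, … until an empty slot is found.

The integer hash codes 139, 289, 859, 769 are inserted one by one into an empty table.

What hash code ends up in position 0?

859

139: h=3 => slot 3
289: h=3, probe 3,4 => slot 4
859: h=3, probe 3,4,0 => slot 0
769: h=3, probe 3,4,0,1 => slot 1
Table: [859, 769, —, 139, 289]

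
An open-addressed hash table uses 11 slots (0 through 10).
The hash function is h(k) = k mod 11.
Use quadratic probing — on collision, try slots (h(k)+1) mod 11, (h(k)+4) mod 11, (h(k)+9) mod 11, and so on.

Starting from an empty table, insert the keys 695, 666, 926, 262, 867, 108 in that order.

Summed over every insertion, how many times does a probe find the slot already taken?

5

695: h=2 => slot 2
666: h=6 => slot 6
926: h=2, probe 2,3 => slot 3
262: h=9 => slot 9
867: h=9, probe 9,10 => slot 10
108: h=9, probe 9,10,2,7 => slot 7
Table: [_, _, 695, 926, _, _, 666, 108, _, 262, 867]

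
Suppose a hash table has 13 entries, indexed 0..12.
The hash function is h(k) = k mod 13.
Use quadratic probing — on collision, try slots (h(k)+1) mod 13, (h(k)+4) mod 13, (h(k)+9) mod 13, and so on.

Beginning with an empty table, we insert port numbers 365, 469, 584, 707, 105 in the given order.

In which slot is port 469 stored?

2

Insert 365: h=1, slot 1 empty => index 1.
Insert 469: h=1, slot 1 occupied => index 2.
Insert 584: h=12, slot 12 empty => index 12.
Insert 707: h=5, slot 5 empty => index 5.
Insert 105: h=1, slots 1,2,5 occupied => index 10.
Table: [-, 365, 469, -, -, 707, -, -, -, -, 105, -, 584]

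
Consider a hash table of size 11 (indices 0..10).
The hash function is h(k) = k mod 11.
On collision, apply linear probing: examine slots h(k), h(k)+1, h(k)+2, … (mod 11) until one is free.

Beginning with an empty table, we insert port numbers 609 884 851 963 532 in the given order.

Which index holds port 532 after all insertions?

Insert 609: h=4, slot 4 empty → index 4.
Insert 884: h=4, slot 4 occupied → index 5.
Insert 851: h=4, slots 4,5 occupied → index 6.
Insert 963: h=6, slot 6 occupied → index 7.
Insert 532: h=4, slots 4,5,6,7 occupied → index 8.
Table: [∅, ∅, ∅, ∅, 609, 884, 851, 963, 532, ∅, ∅]

8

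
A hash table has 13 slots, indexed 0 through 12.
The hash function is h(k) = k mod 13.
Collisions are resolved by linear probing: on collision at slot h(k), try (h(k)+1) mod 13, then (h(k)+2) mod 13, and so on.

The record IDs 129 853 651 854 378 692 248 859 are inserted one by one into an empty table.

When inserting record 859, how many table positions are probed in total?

Insert 129: h=12, slot 12 empty → index 12.
Insert 853: h=8, slot 8 empty → index 8.
Insert 651: h=1, slot 1 empty → index 1.
Insert 854: h=9, slot 9 empty → index 9.
Insert 378: h=1, slot 1 occupied → index 2.
Insert 692: h=3, slot 3 empty → index 3.
Insert 248: h=1, slots 1,2,3 occupied → index 4.
Insert 859: h=1, slots 1,2,3,4 occupied → index 5.
Table: [., 651, 378, 692, 248, 859, ., ., 853, 854, ., ., 129]

5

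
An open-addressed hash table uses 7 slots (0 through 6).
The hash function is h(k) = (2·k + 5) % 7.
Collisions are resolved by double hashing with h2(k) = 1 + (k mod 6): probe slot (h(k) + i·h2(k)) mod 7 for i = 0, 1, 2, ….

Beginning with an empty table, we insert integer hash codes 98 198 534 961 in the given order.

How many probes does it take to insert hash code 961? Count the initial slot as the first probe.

98: h=5 -> slot 5
198: h=2 -> slot 2
534: h=2, h2=1, probe 2,3 -> slot 3
961: h=2, h2=2, probe 2,4 -> slot 4
Table: [∅, ∅, 198, 534, 961, 98, ∅]

2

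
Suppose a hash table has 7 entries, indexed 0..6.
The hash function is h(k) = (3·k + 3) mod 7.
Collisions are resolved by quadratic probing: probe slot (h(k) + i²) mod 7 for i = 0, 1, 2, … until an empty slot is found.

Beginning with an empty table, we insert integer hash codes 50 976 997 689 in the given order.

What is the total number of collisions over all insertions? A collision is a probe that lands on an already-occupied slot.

50 hashes to 6; slot 6 is free → place at 6.
976 hashes to 5; slot 5 is free → place at 5.
997 hashes to 5; 5,6 taken → place at 2.
689 hashes to 5; 5,6,2 taken → place at 0.
Table: [689, _, 997, _, _, 976, 50]

5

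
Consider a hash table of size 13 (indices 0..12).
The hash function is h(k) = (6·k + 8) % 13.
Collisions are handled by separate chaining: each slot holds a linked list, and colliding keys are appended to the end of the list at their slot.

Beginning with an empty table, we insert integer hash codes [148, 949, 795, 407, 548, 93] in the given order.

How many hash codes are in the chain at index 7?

3

148 → bucket 12
949 → bucket 8
795 → bucket 7
407 → bucket 6
548 → bucket 7 (collision)
93 → bucket 7 (collision)
Final buckets:
0: ∅
1: ∅
2: ∅
3: ∅
4: ∅
5: ∅
6: 407
7: 795 -> 548 -> 93
8: 949
9: ∅
10: ∅
11: ∅
12: 148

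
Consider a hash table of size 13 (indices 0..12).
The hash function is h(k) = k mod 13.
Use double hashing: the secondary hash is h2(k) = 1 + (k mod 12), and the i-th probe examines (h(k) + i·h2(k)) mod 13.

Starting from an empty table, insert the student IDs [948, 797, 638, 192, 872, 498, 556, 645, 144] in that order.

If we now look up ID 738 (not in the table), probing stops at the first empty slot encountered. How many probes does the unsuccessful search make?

4

948 hashes to 12; slot 12 is free => place at 12.
797 hashes to 4; slot 4 is free => place at 4.
638 hashes to 1; slot 1 is free => place at 1.
192 hashes to 10; slot 10 is free => place at 10.
872 hashes to 1, h2=9; 1,10 taken => place at 6.
498 hashes to 4, h2=7; 4 taken => place at 11.
556 hashes to 10, h2=5; 10 taken => place at 2.
645 hashes to 8; slot 8 is free => place at 8.
144 hashes to 1, h2=1; 1,2 taken => place at 3.
Table: [., 638, 556, 144, 797, ., 872, ., 645, ., 192, 498, 948]
Lookup 738: h=10, h2=7, probe 10,4,11,5 → slot 5 empty, not found.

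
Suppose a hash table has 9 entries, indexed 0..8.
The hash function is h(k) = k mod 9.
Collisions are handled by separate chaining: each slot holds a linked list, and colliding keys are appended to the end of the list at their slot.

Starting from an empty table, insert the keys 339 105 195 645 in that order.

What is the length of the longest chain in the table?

Insert 339: h=6, bucket 6 empty → new chain.
Insert 105: h=6, bucket 6 nonempty → append to chain.
Insert 195: h=6, bucket 6 nonempty → append to chain.
Insert 645: h=6, bucket 6 nonempty → append to chain.
Final buckets:
0: .
1: .
2: .
3: .
4: .
5: .
6: 339 -> 105 -> 195 -> 645
7: .
8: .

4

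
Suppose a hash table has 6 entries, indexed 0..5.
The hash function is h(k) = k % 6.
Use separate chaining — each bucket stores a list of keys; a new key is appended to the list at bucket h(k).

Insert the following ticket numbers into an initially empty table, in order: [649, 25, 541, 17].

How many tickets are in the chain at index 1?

Insert 649: h=1, bucket 1 empty -> new chain.
Insert 25: h=1, bucket 1 nonempty -> append to chain.
Insert 541: h=1, bucket 1 nonempty -> append to chain.
Insert 17: h=5, bucket 5 empty -> new chain.
Final buckets:
0: -
1: 649 -> 25 -> 541
2: -
3: -
4: -
5: 17

3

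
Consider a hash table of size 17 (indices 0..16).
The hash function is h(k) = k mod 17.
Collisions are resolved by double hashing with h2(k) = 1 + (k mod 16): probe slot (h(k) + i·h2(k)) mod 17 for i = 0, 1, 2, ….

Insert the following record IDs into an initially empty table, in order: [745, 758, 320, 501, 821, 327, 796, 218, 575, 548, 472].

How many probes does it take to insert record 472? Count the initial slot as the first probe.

745: h=14 -> slot 14
758: h=10 -> slot 10
320: h=14, h2=1, probe 14,15 -> slot 15
501: h=8 -> slot 8
821: h=5 -> slot 5
327: h=4 -> slot 4
796: h=14, h2=13, probe 14,10,6 -> slot 6
218: h=14, h2=11, probe 14,8,2 -> slot 2
575: h=14, h2=16, probe 14,13 -> slot 13
548: h=4, h2=5, probe 4,9 -> slot 9
472: h=13, h2=9, probe 13,5,14,6,15,7 -> slot 7
Table: [∅, ∅, 218, ∅, 327, 821, 796, 472, 501, 548, 758, ∅, ∅, 575, 745, 320, ∅]

6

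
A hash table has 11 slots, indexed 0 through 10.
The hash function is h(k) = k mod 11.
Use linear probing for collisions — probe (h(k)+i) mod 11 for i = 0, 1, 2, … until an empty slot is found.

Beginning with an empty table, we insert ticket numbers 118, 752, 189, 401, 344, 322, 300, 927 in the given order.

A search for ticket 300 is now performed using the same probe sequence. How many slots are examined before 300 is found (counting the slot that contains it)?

5

Insert 118: h=8, slot 8 empty → index 8.
Insert 752: h=4, slot 4 empty → index 4.
Insert 189: h=2, slot 2 empty → index 2.
Insert 401: h=5, slot 5 empty → index 5.
Insert 344: h=3, slot 3 empty → index 3.
Insert 322: h=3, slots 3,4,5 occupied → index 6.
Insert 300: h=3, slots 3,4,5,6 occupied → index 7.
Insert 927: h=3, slots 3,4,5,6,7,8 occupied → index 9.
Table: [—, —, 189, 344, 752, 401, 322, 300, 118, 927, —]
Lookup 300: h=3, probe 3,4,5,6,7 → found at 7.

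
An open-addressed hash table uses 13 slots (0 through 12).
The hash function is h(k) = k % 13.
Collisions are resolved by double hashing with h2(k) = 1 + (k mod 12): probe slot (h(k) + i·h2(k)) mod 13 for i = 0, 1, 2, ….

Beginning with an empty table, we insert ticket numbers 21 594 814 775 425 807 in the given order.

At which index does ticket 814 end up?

Insert 21: h=8, slot 8 empty → index 8.
Insert 594: h=9, slot 9 empty → index 9.
Insert 814: h=8, h2=11, slot 8 occupied → index 6.
Insert 775: h=8, h2=8, slot 8 occupied → index 3.
Insert 425: h=9, h2=6, slot 9 occupied → index 2.
Insert 807: h=1, slot 1 empty → index 1.
Table: [∅, 807, 425, 775, ∅, ∅, 814, ∅, 21, 594, ∅, ∅, ∅]

6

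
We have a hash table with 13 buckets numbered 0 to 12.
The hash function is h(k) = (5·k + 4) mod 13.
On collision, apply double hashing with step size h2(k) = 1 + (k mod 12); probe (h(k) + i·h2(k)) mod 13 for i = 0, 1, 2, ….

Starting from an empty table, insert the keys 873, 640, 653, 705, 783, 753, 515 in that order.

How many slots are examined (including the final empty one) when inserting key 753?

873: h=1 → slot 1
640: h=6 → slot 6
653: h=6, h2=6, probe 6,12 → slot 12
705: h=6, h2=10, probe 6,3 → slot 3
783: h=6, h2=4, probe 6,10 → slot 10
753: h=12, h2=10, probe 12,9 → slot 9
515: h=5 → slot 5
Table: [_, 873, _, 705, _, 515, 640, _, _, 753, 783, _, 653]

2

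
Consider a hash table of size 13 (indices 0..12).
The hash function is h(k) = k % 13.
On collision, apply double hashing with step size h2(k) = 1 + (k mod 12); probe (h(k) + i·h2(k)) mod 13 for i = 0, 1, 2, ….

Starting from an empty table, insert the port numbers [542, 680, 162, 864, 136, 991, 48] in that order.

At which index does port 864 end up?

7

Insert 542: h=9, slot 9 empty -> index 9.
Insert 680: h=4, slot 4 empty -> index 4.
Insert 162: h=6, slot 6 empty -> index 6.
Insert 864: h=6, h2=1, slot 6 occupied -> index 7.
Insert 136: h=6, h2=5, slot 6 occupied -> index 11.
Insert 991: h=3, slot 3 empty -> index 3.
Insert 48: h=9, h2=1, slot 9 occupied -> index 10.
Table: [—, —, —, 991, 680, —, 162, 864, —, 542, 48, 136, —]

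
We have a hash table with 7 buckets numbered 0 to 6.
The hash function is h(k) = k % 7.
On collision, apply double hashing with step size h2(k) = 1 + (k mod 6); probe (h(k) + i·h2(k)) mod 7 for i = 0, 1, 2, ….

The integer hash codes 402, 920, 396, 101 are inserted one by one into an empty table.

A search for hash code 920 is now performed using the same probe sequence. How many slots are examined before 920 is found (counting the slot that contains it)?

2

Insert 402: h=3, slot 3 empty -> index 3.
Insert 920: h=3, h2=3, slot 3 occupied -> index 6.
Insert 396: h=4, slot 4 empty -> index 4.
Insert 101: h=3, h2=6, slot 3 occupied -> index 2.
Table: [_, _, 101, 402, 396, _, 920]
Lookup 920: h=3, h2=3, probe 3,6 → found at 6.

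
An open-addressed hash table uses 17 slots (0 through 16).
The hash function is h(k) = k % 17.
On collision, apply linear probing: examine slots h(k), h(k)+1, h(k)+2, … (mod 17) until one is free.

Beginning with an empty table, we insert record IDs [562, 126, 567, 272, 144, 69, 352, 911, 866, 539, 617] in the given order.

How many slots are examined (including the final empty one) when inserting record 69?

Insert 562: h=1, slot 1 empty → index 1.
Insert 126: h=7, slot 7 empty → index 7.
Insert 567: h=6, slot 6 empty → index 6.
Insert 272: h=0, slot 0 empty → index 0.
Insert 144: h=8, slot 8 empty → index 8.
Insert 69: h=1, slot 1 occupied → index 2.
Insert 352: h=12, slot 12 empty → index 12.
Insert 911: h=10, slot 10 empty → index 10.
Insert 866: h=16, slot 16 empty → index 16.
Insert 539: h=12, slot 12 occupied → index 13.
Insert 617: h=5, slot 5 empty → index 5.
Table: [272, 562, 69, _, _, 617, 567, 126, 144, _, 911, _, 352, 539, _, _, 866]

2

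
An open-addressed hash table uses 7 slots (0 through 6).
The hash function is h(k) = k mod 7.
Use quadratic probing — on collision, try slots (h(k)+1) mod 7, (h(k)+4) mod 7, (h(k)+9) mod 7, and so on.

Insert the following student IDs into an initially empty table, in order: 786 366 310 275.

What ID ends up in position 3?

786: h=2 -> slot 2
366: h=2, probe 2,3 -> slot 3
310: h=2, probe 2,3,6 -> slot 6
275: h=2, probe 2,3,6,4 -> slot 4
Table: [—, —, 786, 366, 275, —, 310]

366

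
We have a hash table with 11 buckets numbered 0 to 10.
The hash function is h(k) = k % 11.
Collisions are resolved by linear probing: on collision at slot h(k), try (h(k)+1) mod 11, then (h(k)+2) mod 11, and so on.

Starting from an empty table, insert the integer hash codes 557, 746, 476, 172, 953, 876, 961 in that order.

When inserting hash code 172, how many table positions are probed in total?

2

557: h=7 -> slot 7
746: h=9 -> slot 9
476: h=3 -> slot 3
172: h=7, probe 7,8 -> slot 8
953: h=7, probe 7,8,9,10 -> slot 10
876: h=7, probe 7,8,9,10,0 -> slot 0
961: h=4 -> slot 4
Table: [876, ., ., 476, 961, ., ., 557, 172, 746, 953]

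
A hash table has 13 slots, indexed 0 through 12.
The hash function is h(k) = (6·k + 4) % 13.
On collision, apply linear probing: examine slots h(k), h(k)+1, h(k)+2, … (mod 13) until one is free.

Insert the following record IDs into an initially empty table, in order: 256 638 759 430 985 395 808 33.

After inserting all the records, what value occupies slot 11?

256 hashes to 6; slot 6 is free -> place at 6.
638 hashes to 10; slot 10 is free -> place at 10.
759 hashes to 8; slot 8 is free -> place at 8.
430 hashes to 10; 10 taken -> place at 11.
985 hashes to 12; slot 12 is free -> place at 12.
395 hashes to 8; 8 taken -> place at 9.
808 hashes to 3; slot 3 is free -> place at 3.
33 hashes to 7; slot 7 is free -> place at 7.
Table: [., ., ., 808, ., ., 256, 33, 759, 395, 638, 430, 985]

430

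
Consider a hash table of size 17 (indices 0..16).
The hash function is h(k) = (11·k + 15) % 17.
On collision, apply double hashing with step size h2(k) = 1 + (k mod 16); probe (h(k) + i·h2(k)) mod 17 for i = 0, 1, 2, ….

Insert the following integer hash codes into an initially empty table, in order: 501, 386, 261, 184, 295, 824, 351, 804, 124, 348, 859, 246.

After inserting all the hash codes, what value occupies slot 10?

824

Insert 501: h=1, slot 1 empty -> index 1.
Insert 386: h=11, slot 11 empty -> index 11.
Insert 261: h=13, slot 13 empty -> index 13.
Insert 184: h=16, slot 16 empty -> index 16.
Insert 295: h=13, h2=8, slot 13 occupied -> index 4.
Insert 824: h=1, h2=9, slot 1 occupied -> index 10.
Insert 351: h=0, slot 0 empty -> index 0.
Insert 804: h=2, slot 2 empty -> index 2.
Insert 124: h=2, h2=13, slot 2 occupied -> index 15.
Insert 348: h=1, h2=13, slot 1 occupied -> index 14.
Insert 859: h=12, slot 12 empty -> index 12.
Insert 246: h=1, h2=7, slot 1 occupied -> index 8.
Table: [351, 501, 804, ∅, 295, ∅, ∅, ∅, 246, ∅, 824, 386, 859, 261, 348, 124, 184]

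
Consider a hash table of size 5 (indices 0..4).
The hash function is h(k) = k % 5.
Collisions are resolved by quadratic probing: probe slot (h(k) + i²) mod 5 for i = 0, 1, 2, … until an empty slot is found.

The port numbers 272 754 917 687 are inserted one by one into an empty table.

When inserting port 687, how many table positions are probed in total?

3

272 hashes to 2; slot 2 is free → place at 2.
754 hashes to 4; slot 4 is free → place at 4.
917 hashes to 2; 2 taken → place at 3.
687 hashes to 2; 2,3 taken → place at 1.
Table: [∅, 687, 272, 917, 754]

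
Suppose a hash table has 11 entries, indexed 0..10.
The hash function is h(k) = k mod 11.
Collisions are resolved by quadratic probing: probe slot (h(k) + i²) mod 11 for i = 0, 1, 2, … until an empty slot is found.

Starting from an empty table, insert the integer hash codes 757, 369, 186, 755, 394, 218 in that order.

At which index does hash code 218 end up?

3

757 hashes to 9; slot 9 is free => place at 9.
369 hashes to 6; slot 6 is free => place at 6.
186 hashes to 10; slot 10 is free => place at 10.
755 hashes to 7; slot 7 is free => place at 7.
394 hashes to 9; 9,10 taken => place at 2.
218 hashes to 9; 9,10,2,7 taken => place at 3.
Table: [-, -, 394, 218, -, -, 369, 755, -, 757, 186]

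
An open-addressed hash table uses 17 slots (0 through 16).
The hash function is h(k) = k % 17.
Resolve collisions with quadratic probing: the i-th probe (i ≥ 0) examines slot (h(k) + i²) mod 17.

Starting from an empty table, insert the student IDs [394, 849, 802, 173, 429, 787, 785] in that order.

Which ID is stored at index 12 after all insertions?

785

394 hashes to 3; slot 3 is free -> place at 3.
849 hashes to 16; slot 16 is free -> place at 16.
802 hashes to 3; 3 taken -> place at 4.
173 hashes to 3; 3,4 taken -> place at 7.
429 hashes to 4; 4 taken -> place at 5.
787 hashes to 5; 5 taken -> place at 6.
785 hashes to 3; 3,4,7 taken -> place at 12.
Table: [_, _, _, 394, 802, 429, 787, 173, _, _, _, _, 785, _, _, _, 849]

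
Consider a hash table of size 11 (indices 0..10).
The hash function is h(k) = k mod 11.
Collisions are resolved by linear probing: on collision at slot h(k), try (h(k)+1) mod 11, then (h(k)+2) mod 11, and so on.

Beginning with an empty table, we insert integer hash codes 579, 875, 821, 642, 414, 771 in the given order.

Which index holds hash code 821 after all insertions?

8

579 hashes to 7; slot 7 is free -> place at 7.
875 hashes to 6; slot 6 is free -> place at 6.
821 hashes to 7; 7 taken -> place at 8.
642 hashes to 4; slot 4 is free -> place at 4.
414 hashes to 7; 7,8 taken -> place at 9.
771 hashes to 1; slot 1 is free -> place at 1.
Table: [_, 771, _, _, 642, _, 875, 579, 821, 414, _]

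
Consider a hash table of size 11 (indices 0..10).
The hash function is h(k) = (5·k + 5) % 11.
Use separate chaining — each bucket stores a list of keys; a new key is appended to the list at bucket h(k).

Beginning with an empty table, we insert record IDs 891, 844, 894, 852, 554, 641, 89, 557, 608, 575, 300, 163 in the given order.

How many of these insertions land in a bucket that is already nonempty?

Insert 891: h=5, bucket 5 empty -> new chain.
Insert 844: h=1, bucket 1 empty -> new chain.
Insert 894: h=9, bucket 9 empty -> new chain.
Insert 852: h=8, bucket 8 empty -> new chain.
Insert 554: h=3, bucket 3 empty -> new chain.
Insert 641: h=9, bucket 9 nonempty -> append to chain.
Insert 89: h=10, bucket 10 empty -> new chain.
Insert 557: h=7, bucket 7 empty -> new chain.
Insert 608: h=9, bucket 9 nonempty -> append to chain.
Insert 575: h=9, bucket 9 nonempty -> append to chain.
Insert 300: h=9, bucket 9 nonempty -> append to chain.
Insert 163: h=6, bucket 6 empty -> new chain.
Final buckets:
0: ∅
1: 844
2: ∅
3: 554
4: ∅
5: 891
6: 163
7: 557
8: 852
9: 894 -> 641 -> 608 -> 575 -> 300
10: 89

4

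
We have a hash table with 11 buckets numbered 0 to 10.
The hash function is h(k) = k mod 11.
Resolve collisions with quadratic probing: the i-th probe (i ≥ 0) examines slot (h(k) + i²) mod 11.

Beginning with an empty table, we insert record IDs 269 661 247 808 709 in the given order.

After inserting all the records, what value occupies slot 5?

269

269 hashes to 5; slot 5 is free => place at 5.
661 hashes to 1; slot 1 is free => place at 1.
247 hashes to 5; 5 taken => place at 6.
808 hashes to 5; 5,6 taken => place at 9.
709 hashes to 5; 5,6,9 taken => place at 3.
Table: [—, 661, —, 709, —, 269, 247, —, —, 808, —]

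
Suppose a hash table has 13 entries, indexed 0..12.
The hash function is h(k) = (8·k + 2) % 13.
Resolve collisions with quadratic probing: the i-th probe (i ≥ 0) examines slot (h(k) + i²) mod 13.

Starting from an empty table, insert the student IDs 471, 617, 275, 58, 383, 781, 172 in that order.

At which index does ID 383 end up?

2

471: h=0 -> slot 0
617: h=11 -> slot 11
275: h=5 -> slot 5
58: h=11, probe 11,12 -> slot 12
383: h=11, probe 11,12,2 -> slot 2
781: h=10 -> slot 10
172: h=0, probe 0,1 -> slot 1
Table: [471, 172, 383, —, —, 275, —, —, —, —, 781, 617, 58]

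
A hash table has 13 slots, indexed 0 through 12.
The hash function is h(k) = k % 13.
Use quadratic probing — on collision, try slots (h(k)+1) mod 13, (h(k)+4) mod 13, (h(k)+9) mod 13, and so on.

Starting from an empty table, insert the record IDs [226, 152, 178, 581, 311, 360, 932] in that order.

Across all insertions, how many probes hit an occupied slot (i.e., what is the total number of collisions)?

226: h=5 => slot 5
152: h=9 => slot 9
178: h=9, probe 9,10 => slot 10
581: h=9, probe 9,10,0 => slot 0
311: h=12 => slot 12
360: h=9, probe 9,10,0,5,12,8 => slot 8
932: h=9, probe 9,10,0,5,12,8,6 => slot 6
Table: [581, ., ., ., ., 226, 932, ., 360, 152, 178, ., 311]

14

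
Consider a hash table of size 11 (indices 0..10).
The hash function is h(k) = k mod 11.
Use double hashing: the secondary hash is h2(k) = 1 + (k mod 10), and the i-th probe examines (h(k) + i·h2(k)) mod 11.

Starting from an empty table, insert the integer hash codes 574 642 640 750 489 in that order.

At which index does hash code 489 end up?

Insert 574: h=2, slot 2 empty => index 2.
Insert 642: h=4, slot 4 empty => index 4.
Insert 640: h=2, h2=1, slot 2 occupied => index 3.
Insert 750: h=2, h2=1, slots 2,3,4 occupied => index 5.
Insert 489: h=5, h2=10, slots 5,4,3,2 occupied => index 1.
Table: [_, 489, 574, 640, 642, 750, _, _, _, _, _]

1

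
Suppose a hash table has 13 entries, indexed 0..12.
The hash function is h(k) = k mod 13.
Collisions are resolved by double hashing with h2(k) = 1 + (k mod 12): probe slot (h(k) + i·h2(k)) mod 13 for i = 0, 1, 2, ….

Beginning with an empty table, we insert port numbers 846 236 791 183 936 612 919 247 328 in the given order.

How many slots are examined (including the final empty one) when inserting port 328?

5

Insert 846: h=1, slot 1 empty → index 1.
Insert 236: h=2, slot 2 empty → index 2.
Insert 791: h=11, slot 11 empty → index 11.
Insert 183: h=1, h2=4, slot 1 occupied → index 5.
Insert 936: h=0, slot 0 empty → index 0.
Insert 612: h=1, h2=1, slots 1,2 occupied → index 3.
Insert 919: h=9, slot 9 empty → index 9.
Insert 247: h=0, h2=8, slot 0 occupied → index 8.
Insert 328: h=3, h2=5, slots 3,8,0,5 occupied → index 10.
Table: [936, 846, 236, 612, ., 183, ., ., 247, 919, 328, 791, .]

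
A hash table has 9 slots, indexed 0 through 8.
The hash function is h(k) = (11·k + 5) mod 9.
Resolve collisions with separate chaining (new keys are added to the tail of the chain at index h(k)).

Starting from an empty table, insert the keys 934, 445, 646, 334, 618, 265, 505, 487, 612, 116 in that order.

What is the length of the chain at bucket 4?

2

Insert 934: h=1, bucket 1 empty -> new chain.
Insert 445: h=4, bucket 4 empty -> new chain.
Insert 646: h=1, bucket 1 nonempty -> append to chain.
Insert 334: h=7, bucket 7 empty -> new chain.
Insert 618: h=8, bucket 8 empty -> new chain.
Insert 265: h=4, bucket 4 nonempty -> append to chain.
Insert 505: h=7, bucket 7 nonempty -> append to chain.
Insert 487: h=7, bucket 7 nonempty -> append to chain.
Insert 612: h=5, bucket 5 empty -> new chain.
Insert 116: h=3, bucket 3 empty -> new chain.
Final buckets:
0: .
1: 934 -> 646
2: .
3: 116
4: 445 -> 265
5: 612
6: .
7: 334 -> 505 -> 487
8: 618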